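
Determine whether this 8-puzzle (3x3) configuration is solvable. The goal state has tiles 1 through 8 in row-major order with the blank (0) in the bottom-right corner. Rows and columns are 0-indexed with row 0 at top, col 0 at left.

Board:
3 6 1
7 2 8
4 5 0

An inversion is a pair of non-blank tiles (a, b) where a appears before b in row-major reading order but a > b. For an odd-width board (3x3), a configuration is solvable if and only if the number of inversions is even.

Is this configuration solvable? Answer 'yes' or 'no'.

Answer: no

Derivation:
Inversions (pairs i<j in row-major order where tile[i] > tile[j] > 0): 11
11 is odd, so the puzzle is not solvable.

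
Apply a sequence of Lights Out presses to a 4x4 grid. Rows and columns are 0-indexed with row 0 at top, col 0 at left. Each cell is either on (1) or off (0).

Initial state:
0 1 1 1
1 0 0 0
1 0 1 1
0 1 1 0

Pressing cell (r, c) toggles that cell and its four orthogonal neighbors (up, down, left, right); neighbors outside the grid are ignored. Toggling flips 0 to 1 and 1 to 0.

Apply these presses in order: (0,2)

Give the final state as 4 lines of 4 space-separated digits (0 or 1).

Answer: 0 0 0 0
1 0 1 0
1 0 1 1
0 1 1 0

Derivation:
After press 1 at (0,2):
0 0 0 0
1 0 1 0
1 0 1 1
0 1 1 0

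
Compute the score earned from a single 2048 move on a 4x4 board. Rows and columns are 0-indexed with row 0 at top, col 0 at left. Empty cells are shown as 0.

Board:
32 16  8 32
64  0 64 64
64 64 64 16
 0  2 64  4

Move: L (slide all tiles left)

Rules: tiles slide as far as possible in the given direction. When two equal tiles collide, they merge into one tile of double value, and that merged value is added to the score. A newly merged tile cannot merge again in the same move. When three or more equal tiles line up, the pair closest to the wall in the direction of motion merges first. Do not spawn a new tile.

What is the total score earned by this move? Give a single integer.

Slide left:
row 0: [32, 16, 8, 32] -> [32, 16, 8, 32]  score +0 (running 0)
row 1: [64, 0, 64, 64] -> [128, 64, 0, 0]  score +128 (running 128)
row 2: [64, 64, 64, 16] -> [128, 64, 16, 0]  score +128 (running 256)
row 3: [0, 2, 64, 4] -> [2, 64, 4, 0]  score +0 (running 256)
Board after move:
 32  16   8  32
128  64   0   0
128  64  16   0
  2  64   4   0

Answer: 256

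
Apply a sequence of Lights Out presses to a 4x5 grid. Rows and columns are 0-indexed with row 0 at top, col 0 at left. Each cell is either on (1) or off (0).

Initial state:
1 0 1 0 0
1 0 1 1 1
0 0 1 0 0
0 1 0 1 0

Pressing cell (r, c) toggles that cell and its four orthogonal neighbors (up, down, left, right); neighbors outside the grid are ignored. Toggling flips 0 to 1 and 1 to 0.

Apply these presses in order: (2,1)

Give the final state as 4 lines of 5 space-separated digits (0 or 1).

Answer: 1 0 1 0 0
1 1 1 1 1
1 1 0 0 0
0 0 0 1 0

Derivation:
After press 1 at (2,1):
1 0 1 0 0
1 1 1 1 1
1 1 0 0 0
0 0 0 1 0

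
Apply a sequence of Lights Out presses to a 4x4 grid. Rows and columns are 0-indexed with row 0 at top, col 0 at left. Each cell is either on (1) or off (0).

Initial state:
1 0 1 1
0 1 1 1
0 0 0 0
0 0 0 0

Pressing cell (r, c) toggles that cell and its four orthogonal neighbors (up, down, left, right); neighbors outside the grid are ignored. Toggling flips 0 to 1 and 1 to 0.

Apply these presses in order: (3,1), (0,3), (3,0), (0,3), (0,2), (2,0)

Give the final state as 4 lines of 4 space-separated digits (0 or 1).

After press 1 at (3,1):
1 0 1 1
0 1 1 1
0 1 0 0
1 1 1 0

After press 2 at (0,3):
1 0 0 0
0 1 1 0
0 1 0 0
1 1 1 0

After press 3 at (3,0):
1 0 0 0
0 1 1 0
1 1 0 0
0 0 1 0

After press 4 at (0,3):
1 0 1 1
0 1 1 1
1 1 0 0
0 0 1 0

After press 5 at (0,2):
1 1 0 0
0 1 0 1
1 1 0 0
0 0 1 0

After press 6 at (2,0):
1 1 0 0
1 1 0 1
0 0 0 0
1 0 1 0

Answer: 1 1 0 0
1 1 0 1
0 0 0 0
1 0 1 0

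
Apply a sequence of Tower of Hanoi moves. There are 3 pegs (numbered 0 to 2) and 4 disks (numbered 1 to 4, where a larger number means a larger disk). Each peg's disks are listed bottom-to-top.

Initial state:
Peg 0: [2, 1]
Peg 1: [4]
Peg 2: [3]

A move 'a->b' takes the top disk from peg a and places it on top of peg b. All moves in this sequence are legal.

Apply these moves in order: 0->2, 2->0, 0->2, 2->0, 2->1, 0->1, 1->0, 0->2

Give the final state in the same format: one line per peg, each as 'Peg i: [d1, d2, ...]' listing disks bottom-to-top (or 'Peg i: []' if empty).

After move 1 (0->2):
Peg 0: [2]
Peg 1: [4]
Peg 2: [3, 1]

After move 2 (2->0):
Peg 0: [2, 1]
Peg 1: [4]
Peg 2: [3]

After move 3 (0->2):
Peg 0: [2]
Peg 1: [4]
Peg 2: [3, 1]

After move 4 (2->0):
Peg 0: [2, 1]
Peg 1: [4]
Peg 2: [3]

After move 5 (2->1):
Peg 0: [2, 1]
Peg 1: [4, 3]
Peg 2: []

After move 6 (0->1):
Peg 0: [2]
Peg 1: [4, 3, 1]
Peg 2: []

After move 7 (1->0):
Peg 0: [2, 1]
Peg 1: [4, 3]
Peg 2: []

After move 8 (0->2):
Peg 0: [2]
Peg 1: [4, 3]
Peg 2: [1]

Answer: Peg 0: [2]
Peg 1: [4, 3]
Peg 2: [1]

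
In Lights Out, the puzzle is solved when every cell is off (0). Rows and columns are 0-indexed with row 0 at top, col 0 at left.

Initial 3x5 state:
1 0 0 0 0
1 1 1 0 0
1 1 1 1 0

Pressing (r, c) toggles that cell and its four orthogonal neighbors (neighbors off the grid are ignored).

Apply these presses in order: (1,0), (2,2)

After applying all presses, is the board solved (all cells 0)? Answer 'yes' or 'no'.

Answer: yes

Derivation:
After press 1 at (1,0):
0 0 0 0 0
0 0 1 0 0
0 1 1 1 0

After press 2 at (2,2):
0 0 0 0 0
0 0 0 0 0
0 0 0 0 0

Lights still on: 0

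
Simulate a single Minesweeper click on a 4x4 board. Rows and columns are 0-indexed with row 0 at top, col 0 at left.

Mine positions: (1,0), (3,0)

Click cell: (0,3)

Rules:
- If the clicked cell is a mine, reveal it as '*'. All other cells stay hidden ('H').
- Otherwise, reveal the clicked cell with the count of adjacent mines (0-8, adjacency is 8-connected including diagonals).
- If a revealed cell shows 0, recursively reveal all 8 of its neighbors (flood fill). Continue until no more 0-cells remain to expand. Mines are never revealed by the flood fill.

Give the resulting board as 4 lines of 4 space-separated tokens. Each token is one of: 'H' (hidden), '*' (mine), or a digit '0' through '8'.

H 1 0 0
H 1 0 0
H 2 0 0
H 1 0 0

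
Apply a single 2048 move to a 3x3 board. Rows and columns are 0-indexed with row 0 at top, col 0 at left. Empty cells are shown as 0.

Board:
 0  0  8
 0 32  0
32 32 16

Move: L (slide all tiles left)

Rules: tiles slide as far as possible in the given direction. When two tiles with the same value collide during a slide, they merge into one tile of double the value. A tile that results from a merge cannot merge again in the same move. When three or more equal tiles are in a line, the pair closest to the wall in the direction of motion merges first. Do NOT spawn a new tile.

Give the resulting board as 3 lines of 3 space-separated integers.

Slide left:
row 0: [0, 0, 8] -> [8, 0, 0]
row 1: [0, 32, 0] -> [32, 0, 0]
row 2: [32, 32, 16] -> [64, 16, 0]

Answer:  8  0  0
32  0  0
64 16  0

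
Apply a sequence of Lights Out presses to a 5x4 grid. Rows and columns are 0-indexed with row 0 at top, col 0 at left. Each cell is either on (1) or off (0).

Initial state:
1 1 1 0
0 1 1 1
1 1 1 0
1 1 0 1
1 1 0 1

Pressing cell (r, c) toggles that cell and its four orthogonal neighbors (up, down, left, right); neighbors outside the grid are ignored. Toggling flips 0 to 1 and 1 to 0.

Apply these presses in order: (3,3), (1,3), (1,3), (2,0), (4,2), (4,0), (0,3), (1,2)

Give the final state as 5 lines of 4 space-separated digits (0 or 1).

Answer: 1 1 1 1
1 0 0 1
0 0 0 1
1 1 0 0
0 1 1 1

Derivation:
After press 1 at (3,3):
1 1 1 0
0 1 1 1
1 1 1 1
1 1 1 0
1 1 0 0

After press 2 at (1,3):
1 1 1 1
0 1 0 0
1 1 1 0
1 1 1 0
1 1 0 0

After press 3 at (1,3):
1 1 1 0
0 1 1 1
1 1 1 1
1 1 1 0
1 1 0 0

After press 4 at (2,0):
1 1 1 0
1 1 1 1
0 0 1 1
0 1 1 0
1 1 0 0

After press 5 at (4,2):
1 1 1 0
1 1 1 1
0 0 1 1
0 1 0 0
1 0 1 1

After press 6 at (4,0):
1 1 1 0
1 1 1 1
0 0 1 1
1 1 0 0
0 1 1 1

After press 7 at (0,3):
1 1 0 1
1 1 1 0
0 0 1 1
1 1 0 0
0 1 1 1

After press 8 at (1,2):
1 1 1 1
1 0 0 1
0 0 0 1
1 1 0 0
0 1 1 1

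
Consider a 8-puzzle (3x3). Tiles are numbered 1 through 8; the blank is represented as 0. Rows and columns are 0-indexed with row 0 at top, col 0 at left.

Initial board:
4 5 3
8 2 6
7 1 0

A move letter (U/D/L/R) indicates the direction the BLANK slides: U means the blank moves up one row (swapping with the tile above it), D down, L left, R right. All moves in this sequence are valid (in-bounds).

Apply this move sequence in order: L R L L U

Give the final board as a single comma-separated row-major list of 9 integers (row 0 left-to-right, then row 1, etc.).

Answer: 4, 5, 3, 0, 2, 6, 8, 7, 1

Derivation:
After move 1 (L):
4 5 3
8 2 6
7 0 1

After move 2 (R):
4 5 3
8 2 6
7 1 0

After move 3 (L):
4 5 3
8 2 6
7 0 1

After move 4 (L):
4 5 3
8 2 6
0 7 1

After move 5 (U):
4 5 3
0 2 6
8 7 1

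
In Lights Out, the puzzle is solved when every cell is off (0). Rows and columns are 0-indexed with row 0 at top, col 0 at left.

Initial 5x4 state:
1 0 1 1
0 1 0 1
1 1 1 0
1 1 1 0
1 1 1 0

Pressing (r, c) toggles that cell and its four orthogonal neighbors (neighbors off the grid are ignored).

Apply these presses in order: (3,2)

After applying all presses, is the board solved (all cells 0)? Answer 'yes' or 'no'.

Answer: no

Derivation:
After press 1 at (3,2):
1 0 1 1
0 1 0 1
1 1 0 0
1 0 0 1
1 1 0 0

Lights still on: 11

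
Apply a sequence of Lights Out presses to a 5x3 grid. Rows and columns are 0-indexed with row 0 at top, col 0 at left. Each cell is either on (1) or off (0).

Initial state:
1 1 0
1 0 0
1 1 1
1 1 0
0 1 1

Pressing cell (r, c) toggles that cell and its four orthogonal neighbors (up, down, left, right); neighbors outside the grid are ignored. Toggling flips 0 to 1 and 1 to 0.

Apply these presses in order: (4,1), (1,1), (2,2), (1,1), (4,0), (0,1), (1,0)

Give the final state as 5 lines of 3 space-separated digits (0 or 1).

Answer: 1 0 1
0 0 1
0 0 0
0 0 1
0 1 0

Derivation:
After press 1 at (4,1):
1 1 0
1 0 0
1 1 1
1 0 0
1 0 0

After press 2 at (1,1):
1 0 0
0 1 1
1 0 1
1 0 0
1 0 0

After press 3 at (2,2):
1 0 0
0 1 0
1 1 0
1 0 1
1 0 0

After press 4 at (1,1):
1 1 0
1 0 1
1 0 0
1 0 1
1 0 0

After press 5 at (4,0):
1 1 0
1 0 1
1 0 0
0 0 1
0 1 0

After press 6 at (0,1):
0 0 1
1 1 1
1 0 0
0 0 1
0 1 0

After press 7 at (1,0):
1 0 1
0 0 1
0 0 0
0 0 1
0 1 0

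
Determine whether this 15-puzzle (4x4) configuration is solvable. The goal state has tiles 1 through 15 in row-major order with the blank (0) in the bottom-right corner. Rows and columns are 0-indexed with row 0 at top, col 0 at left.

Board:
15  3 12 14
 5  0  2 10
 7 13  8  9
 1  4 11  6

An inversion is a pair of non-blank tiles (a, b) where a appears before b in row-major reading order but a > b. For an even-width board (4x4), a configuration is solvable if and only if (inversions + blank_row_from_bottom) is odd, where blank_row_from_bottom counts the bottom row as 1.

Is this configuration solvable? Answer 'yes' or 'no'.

Answer: no

Derivation:
Inversions: 63
Blank is in row 1 (0-indexed from top), which is row 3 counting from the bottom (bottom = 1).
63 + 3 = 66, which is even, so the puzzle is not solvable.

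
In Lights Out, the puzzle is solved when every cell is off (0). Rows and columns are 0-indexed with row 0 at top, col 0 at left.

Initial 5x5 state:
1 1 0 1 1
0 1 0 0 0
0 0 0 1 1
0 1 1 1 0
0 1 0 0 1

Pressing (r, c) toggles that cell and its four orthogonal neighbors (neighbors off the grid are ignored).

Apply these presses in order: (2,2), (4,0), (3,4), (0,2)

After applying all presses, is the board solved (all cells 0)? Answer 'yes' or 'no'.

After press 1 at (2,2):
1 1 0 1 1
0 1 1 0 0
0 1 1 0 1
0 1 0 1 0
0 1 0 0 1

After press 2 at (4,0):
1 1 0 1 1
0 1 1 0 0
0 1 1 0 1
1 1 0 1 0
1 0 0 0 1

After press 3 at (3,4):
1 1 0 1 1
0 1 1 0 0
0 1 1 0 0
1 1 0 0 1
1 0 0 0 0

After press 4 at (0,2):
1 0 1 0 1
0 1 0 0 0
0 1 1 0 0
1 1 0 0 1
1 0 0 0 0

Lights still on: 10

Answer: no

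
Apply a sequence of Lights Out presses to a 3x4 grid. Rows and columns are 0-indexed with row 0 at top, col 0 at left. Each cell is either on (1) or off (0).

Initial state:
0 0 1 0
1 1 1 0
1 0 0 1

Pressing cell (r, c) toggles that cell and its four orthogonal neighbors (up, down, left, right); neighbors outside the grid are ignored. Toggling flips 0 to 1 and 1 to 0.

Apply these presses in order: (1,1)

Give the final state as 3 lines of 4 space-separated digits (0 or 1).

After press 1 at (1,1):
0 1 1 0
0 0 0 0
1 1 0 1

Answer: 0 1 1 0
0 0 0 0
1 1 0 1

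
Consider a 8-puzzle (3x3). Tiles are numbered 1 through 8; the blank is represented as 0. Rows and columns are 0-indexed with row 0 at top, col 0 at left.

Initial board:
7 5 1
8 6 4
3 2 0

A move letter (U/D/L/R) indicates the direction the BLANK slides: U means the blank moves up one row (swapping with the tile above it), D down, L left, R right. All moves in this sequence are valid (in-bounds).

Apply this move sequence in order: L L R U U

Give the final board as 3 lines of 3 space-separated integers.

Answer: 7 0 1
8 5 4
3 6 2

Derivation:
After move 1 (L):
7 5 1
8 6 4
3 0 2

After move 2 (L):
7 5 1
8 6 4
0 3 2

After move 3 (R):
7 5 1
8 6 4
3 0 2

After move 4 (U):
7 5 1
8 0 4
3 6 2

After move 5 (U):
7 0 1
8 5 4
3 6 2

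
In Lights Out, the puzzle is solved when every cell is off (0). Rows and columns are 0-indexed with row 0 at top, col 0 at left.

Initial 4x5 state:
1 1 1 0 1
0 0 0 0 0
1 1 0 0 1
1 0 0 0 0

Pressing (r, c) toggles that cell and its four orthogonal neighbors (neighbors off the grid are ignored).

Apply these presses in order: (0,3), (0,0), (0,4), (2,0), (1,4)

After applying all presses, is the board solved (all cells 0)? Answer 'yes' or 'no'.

Answer: yes

Derivation:
After press 1 at (0,3):
1 1 0 1 0
0 0 0 1 0
1 1 0 0 1
1 0 0 0 0

After press 2 at (0,0):
0 0 0 1 0
1 0 0 1 0
1 1 0 0 1
1 0 0 0 0

After press 3 at (0,4):
0 0 0 0 1
1 0 0 1 1
1 1 0 0 1
1 0 0 0 0

After press 4 at (2,0):
0 0 0 0 1
0 0 0 1 1
0 0 0 0 1
0 0 0 0 0

After press 5 at (1,4):
0 0 0 0 0
0 0 0 0 0
0 0 0 0 0
0 0 0 0 0

Lights still on: 0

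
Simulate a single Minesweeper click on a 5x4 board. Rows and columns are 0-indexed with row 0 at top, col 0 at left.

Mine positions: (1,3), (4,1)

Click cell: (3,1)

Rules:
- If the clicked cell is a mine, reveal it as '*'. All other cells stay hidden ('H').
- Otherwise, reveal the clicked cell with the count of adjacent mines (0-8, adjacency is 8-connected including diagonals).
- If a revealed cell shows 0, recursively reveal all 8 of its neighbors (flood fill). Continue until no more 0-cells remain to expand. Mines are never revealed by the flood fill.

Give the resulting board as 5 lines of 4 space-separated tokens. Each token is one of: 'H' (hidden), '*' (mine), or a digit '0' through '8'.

H H H H
H H H H
H H H H
H 1 H H
H H H H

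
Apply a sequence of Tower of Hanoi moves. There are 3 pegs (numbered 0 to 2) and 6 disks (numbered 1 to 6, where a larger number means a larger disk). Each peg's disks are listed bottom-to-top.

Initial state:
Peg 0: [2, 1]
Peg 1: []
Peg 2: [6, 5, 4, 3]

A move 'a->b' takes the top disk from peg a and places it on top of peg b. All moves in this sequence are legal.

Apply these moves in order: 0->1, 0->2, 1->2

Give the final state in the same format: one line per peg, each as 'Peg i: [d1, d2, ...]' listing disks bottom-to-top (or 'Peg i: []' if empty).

After move 1 (0->1):
Peg 0: [2]
Peg 1: [1]
Peg 2: [6, 5, 4, 3]

After move 2 (0->2):
Peg 0: []
Peg 1: [1]
Peg 2: [6, 5, 4, 3, 2]

After move 3 (1->2):
Peg 0: []
Peg 1: []
Peg 2: [6, 5, 4, 3, 2, 1]

Answer: Peg 0: []
Peg 1: []
Peg 2: [6, 5, 4, 3, 2, 1]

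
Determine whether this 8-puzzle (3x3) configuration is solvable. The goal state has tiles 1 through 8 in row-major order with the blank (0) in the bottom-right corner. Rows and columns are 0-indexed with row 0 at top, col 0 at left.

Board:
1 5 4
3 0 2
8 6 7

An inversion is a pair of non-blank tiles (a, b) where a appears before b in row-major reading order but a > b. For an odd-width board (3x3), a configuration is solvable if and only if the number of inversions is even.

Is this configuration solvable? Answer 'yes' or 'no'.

Inversions (pairs i<j in row-major order where tile[i] > tile[j] > 0): 8
8 is even, so the puzzle is solvable.

Answer: yes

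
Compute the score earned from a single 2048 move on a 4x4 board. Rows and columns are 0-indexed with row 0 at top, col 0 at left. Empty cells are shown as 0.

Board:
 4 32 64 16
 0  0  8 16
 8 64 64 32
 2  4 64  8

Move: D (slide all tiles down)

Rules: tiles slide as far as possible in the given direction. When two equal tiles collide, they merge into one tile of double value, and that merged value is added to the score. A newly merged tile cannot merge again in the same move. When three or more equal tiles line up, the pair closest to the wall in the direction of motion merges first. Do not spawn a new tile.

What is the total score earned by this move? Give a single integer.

Answer: 160

Derivation:
Slide down:
col 0: [4, 0, 8, 2] -> [0, 4, 8, 2]  score +0 (running 0)
col 1: [32, 0, 64, 4] -> [0, 32, 64, 4]  score +0 (running 0)
col 2: [64, 8, 64, 64] -> [0, 64, 8, 128]  score +128 (running 128)
col 3: [16, 16, 32, 8] -> [0, 32, 32, 8]  score +32 (running 160)
Board after move:
  0   0   0   0
  4  32  64  32
  8  64   8  32
  2   4 128   8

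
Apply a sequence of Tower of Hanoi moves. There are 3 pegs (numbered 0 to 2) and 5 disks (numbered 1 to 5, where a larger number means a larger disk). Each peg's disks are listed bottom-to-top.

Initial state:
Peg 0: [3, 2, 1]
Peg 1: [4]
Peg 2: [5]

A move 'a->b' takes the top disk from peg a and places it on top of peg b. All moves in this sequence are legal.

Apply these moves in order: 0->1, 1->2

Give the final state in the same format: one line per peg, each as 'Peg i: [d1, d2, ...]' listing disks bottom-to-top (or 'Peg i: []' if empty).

Answer: Peg 0: [3, 2]
Peg 1: [4]
Peg 2: [5, 1]

Derivation:
After move 1 (0->1):
Peg 0: [3, 2]
Peg 1: [4, 1]
Peg 2: [5]

After move 2 (1->2):
Peg 0: [3, 2]
Peg 1: [4]
Peg 2: [5, 1]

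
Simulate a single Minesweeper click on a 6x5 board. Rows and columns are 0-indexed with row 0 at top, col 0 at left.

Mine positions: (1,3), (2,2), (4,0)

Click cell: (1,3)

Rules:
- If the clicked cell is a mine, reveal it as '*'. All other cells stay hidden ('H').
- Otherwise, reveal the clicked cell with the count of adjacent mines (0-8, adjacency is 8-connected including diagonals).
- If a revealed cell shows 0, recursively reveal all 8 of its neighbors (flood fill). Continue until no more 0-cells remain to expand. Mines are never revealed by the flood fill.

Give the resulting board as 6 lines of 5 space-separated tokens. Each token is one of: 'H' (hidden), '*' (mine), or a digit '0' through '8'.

H H H H H
H H H * H
H H H H H
H H H H H
H H H H H
H H H H H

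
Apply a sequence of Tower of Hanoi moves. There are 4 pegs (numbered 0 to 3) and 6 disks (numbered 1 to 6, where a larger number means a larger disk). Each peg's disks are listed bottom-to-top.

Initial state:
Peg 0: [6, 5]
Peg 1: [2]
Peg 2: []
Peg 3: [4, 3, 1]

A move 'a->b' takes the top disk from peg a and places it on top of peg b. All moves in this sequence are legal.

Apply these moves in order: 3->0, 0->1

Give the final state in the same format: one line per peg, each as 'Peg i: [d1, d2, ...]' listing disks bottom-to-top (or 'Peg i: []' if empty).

Answer: Peg 0: [6, 5]
Peg 1: [2, 1]
Peg 2: []
Peg 3: [4, 3]

Derivation:
After move 1 (3->0):
Peg 0: [6, 5, 1]
Peg 1: [2]
Peg 2: []
Peg 3: [4, 3]

After move 2 (0->1):
Peg 0: [6, 5]
Peg 1: [2, 1]
Peg 2: []
Peg 3: [4, 3]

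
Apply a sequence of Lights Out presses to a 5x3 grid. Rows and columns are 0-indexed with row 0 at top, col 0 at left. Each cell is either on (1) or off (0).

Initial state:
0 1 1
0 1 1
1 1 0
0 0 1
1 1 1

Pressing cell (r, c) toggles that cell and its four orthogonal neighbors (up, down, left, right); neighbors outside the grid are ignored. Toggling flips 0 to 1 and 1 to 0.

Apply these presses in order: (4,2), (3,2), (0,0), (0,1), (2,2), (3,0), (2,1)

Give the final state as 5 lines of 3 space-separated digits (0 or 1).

Answer: 0 1 0
1 1 0
1 1 1
1 1 0
0 0 1

Derivation:
After press 1 at (4,2):
0 1 1
0 1 1
1 1 0
0 0 0
1 0 0

After press 2 at (3,2):
0 1 1
0 1 1
1 1 1
0 1 1
1 0 1

After press 3 at (0,0):
1 0 1
1 1 1
1 1 1
0 1 1
1 0 1

After press 4 at (0,1):
0 1 0
1 0 1
1 1 1
0 1 1
1 0 1

After press 5 at (2,2):
0 1 0
1 0 0
1 0 0
0 1 0
1 0 1

After press 6 at (3,0):
0 1 0
1 0 0
0 0 0
1 0 0
0 0 1

After press 7 at (2,1):
0 1 0
1 1 0
1 1 1
1 1 0
0 0 1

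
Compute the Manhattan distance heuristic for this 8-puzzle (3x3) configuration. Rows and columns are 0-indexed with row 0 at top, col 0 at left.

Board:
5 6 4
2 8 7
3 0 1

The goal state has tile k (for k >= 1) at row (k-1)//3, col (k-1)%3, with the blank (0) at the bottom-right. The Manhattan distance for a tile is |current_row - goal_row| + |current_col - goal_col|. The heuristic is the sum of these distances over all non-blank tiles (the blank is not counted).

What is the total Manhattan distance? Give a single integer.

Answer: 21

Derivation:
Tile 5: at (0,0), goal (1,1), distance |0-1|+|0-1| = 2
Tile 6: at (0,1), goal (1,2), distance |0-1|+|1-2| = 2
Tile 4: at (0,2), goal (1,0), distance |0-1|+|2-0| = 3
Tile 2: at (1,0), goal (0,1), distance |1-0|+|0-1| = 2
Tile 8: at (1,1), goal (2,1), distance |1-2|+|1-1| = 1
Tile 7: at (1,2), goal (2,0), distance |1-2|+|2-0| = 3
Tile 3: at (2,0), goal (0,2), distance |2-0|+|0-2| = 4
Tile 1: at (2,2), goal (0,0), distance |2-0|+|2-0| = 4
Sum: 2 + 2 + 3 + 2 + 1 + 3 + 4 + 4 = 21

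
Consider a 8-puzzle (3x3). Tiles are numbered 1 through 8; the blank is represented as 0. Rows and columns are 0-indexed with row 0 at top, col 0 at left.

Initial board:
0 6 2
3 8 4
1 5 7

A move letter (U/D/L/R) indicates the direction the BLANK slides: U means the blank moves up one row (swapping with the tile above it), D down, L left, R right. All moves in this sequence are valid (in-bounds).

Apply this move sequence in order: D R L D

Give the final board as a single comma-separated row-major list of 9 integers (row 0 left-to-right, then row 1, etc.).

Answer: 3, 6, 2, 1, 8, 4, 0, 5, 7

Derivation:
After move 1 (D):
3 6 2
0 8 4
1 5 7

After move 2 (R):
3 6 2
8 0 4
1 5 7

After move 3 (L):
3 6 2
0 8 4
1 5 7

After move 4 (D):
3 6 2
1 8 4
0 5 7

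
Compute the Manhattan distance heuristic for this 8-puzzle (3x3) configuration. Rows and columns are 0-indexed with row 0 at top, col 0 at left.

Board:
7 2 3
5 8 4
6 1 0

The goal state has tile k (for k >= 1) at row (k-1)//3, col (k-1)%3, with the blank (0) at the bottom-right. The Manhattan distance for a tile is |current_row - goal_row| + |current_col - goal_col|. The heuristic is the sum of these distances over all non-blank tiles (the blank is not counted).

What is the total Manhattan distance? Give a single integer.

Tile 7: at (0,0), goal (2,0), distance |0-2|+|0-0| = 2
Tile 2: at (0,1), goal (0,1), distance |0-0|+|1-1| = 0
Tile 3: at (0,2), goal (0,2), distance |0-0|+|2-2| = 0
Tile 5: at (1,0), goal (1,1), distance |1-1|+|0-1| = 1
Tile 8: at (1,1), goal (2,1), distance |1-2|+|1-1| = 1
Tile 4: at (1,2), goal (1,0), distance |1-1|+|2-0| = 2
Tile 6: at (2,0), goal (1,2), distance |2-1|+|0-2| = 3
Tile 1: at (2,1), goal (0,0), distance |2-0|+|1-0| = 3
Sum: 2 + 0 + 0 + 1 + 1 + 2 + 3 + 3 = 12

Answer: 12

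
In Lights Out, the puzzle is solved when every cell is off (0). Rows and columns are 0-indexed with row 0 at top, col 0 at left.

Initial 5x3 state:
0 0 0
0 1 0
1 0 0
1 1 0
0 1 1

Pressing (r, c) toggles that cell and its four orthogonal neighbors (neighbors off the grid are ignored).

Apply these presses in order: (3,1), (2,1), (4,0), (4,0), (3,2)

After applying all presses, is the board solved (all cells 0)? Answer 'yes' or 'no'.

Answer: yes

Derivation:
After press 1 at (3,1):
0 0 0
0 1 0
1 1 0
0 0 1
0 0 1

After press 2 at (2,1):
0 0 0
0 0 0
0 0 1
0 1 1
0 0 1

After press 3 at (4,0):
0 0 0
0 0 0
0 0 1
1 1 1
1 1 1

After press 4 at (4,0):
0 0 0
0 0 0
0 0 1
0 1 1
0 0 1

After press 5 at (3,2):
0 0 0
0 0 0
0 0 0
0 0 0
0 0 0

Lights still on: 0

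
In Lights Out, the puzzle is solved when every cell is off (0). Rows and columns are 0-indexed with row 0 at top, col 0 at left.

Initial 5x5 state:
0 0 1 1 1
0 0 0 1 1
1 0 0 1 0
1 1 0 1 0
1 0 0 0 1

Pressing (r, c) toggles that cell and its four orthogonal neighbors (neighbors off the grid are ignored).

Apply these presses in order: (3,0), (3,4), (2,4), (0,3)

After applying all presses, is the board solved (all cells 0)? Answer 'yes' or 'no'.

After press 1 at (3,0):
0 0 1 1 1
0 0 0 1 1
0 0 0 1 0
0 0 0 1 0
0 0 0 0 1

After press 2 at (3,4):
0 0 1 1 1
0 0 0 1 1
0 0 0 1 1
0 0 0 0 1
0 0 0 0 0

After press 3 at (2,4):
0 0 1 1 1
0 0 0 1 0
0 0 0 0 0
0 0 0 0 0
0 0 0 0 0

After press 4 at (0,3):
0 0 0 0 0
0 0 0 0 0
0 0 0 0 0
0 0 0 0 0
0 0 0 0 0

Lights still on: 0

Answer: yes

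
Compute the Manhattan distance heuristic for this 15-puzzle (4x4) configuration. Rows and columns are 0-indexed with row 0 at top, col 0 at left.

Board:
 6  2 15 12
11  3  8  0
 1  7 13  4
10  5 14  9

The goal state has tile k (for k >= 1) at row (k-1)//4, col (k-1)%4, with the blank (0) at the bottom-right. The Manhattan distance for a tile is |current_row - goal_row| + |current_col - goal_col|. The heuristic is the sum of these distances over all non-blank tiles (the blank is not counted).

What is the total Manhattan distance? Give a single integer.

Answer: 32

Derivation:
Tile 6: (0,0)->(1,1) = 2
Tile 2: (0,1)->(0,1) = 0
Tile 15: (0,2)->(3,2) = 3
Tile 12: (0,3)->(2,3) = 2
Tile 11: (1,0)->(2,2) = 3
Tile 3: (1,1)->(0,2) = 2
Tile 8: (1,2)->(1,3) = 1
Tile 1: (2,0)->(0,0) = 2
Tile 7: (2,1)->(1,2) = 2
Tile 13: (2,2)->(3,0) = 3
Tile 4: (2,3)->(0,3) = 2
Tile 10: (3,0)->(2,1) = 2
Tile 5: (3,1)->(1,0) = 3
Tile 14: (3,2)->(3,1) = 1
Tile 9: (3,3)->(2,0) = 4
Sum: 2 + 0 + 3 + 2 + 3 + 2 + 1 + 2 + 2 + 3 + 2 + 2 + 3 + 1 + 4 = 32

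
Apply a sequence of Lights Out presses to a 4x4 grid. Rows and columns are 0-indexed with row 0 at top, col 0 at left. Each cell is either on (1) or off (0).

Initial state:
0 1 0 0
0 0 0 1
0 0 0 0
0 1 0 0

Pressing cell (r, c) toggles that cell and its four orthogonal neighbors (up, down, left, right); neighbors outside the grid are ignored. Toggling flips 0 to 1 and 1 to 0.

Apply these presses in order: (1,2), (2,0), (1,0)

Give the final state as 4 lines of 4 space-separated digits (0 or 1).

Answer: 1 1 1 0
0 0 1 0
0 1 1 0
1 1 0 0

Derivation:
After press 1 at (1,2):
0 1 1 0
0 1 1 0
0 0 1 0
0 1 0 0

After press 2 at (2,0):
0 1 1 0
1 1 1 0
1 1 1 0
1 1 0 0

After press 3 at (1,0):
1 1 1 0
0 0 1 0
0 1 1 0
1 1 0 0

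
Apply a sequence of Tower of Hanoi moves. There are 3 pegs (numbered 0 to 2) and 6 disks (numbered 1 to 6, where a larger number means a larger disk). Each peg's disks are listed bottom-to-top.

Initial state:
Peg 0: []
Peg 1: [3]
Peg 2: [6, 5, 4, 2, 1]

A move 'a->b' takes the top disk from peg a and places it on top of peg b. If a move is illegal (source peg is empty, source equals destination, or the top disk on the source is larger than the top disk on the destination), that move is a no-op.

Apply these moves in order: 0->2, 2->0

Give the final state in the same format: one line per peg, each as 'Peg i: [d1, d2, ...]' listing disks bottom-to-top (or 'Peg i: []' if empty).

Answer: Peg 0: [1]
Peg 1: [3]
Peg 2: [6, 5, 4, 2]

Derivation:
After move 1 (0->2):
Peg 0: []
Peg 1: [3]
Peg 2: [6, 5, 4, 2, 1]

After move 2 (2->0):
Peg 0: [1]
Peg 1: [3]
Peg 2: [6, 5, 4, 2]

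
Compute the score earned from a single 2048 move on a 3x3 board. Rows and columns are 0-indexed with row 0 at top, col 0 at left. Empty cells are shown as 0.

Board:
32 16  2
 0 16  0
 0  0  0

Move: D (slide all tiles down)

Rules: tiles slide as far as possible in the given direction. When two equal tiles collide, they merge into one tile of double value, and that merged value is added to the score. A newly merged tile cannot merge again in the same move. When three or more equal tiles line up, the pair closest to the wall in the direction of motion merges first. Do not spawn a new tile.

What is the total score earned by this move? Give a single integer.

Slide down:
col 0: [32, 0, 0] -> [0, 0, 32]  score +0 (running 0)
col 1: [16, 16, 0] -> [0, 0, 32]  score +32 (running 32)
col 2: [2, 0, 0] -> [0, 0, 2]  score +0 (running 32)
Board after move:
 0  0  0
 0  0  0
32 32  2

Answer: 32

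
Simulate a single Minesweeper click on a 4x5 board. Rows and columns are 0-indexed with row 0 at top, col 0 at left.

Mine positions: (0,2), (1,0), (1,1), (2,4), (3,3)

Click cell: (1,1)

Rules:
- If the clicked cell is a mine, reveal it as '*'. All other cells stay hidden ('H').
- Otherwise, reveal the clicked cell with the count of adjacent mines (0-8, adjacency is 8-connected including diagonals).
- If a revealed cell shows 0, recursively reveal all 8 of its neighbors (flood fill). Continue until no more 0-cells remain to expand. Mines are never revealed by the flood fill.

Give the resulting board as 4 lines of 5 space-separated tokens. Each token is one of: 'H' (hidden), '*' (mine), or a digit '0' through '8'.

H H H H H
H * H H H
H H H H H
H H H H H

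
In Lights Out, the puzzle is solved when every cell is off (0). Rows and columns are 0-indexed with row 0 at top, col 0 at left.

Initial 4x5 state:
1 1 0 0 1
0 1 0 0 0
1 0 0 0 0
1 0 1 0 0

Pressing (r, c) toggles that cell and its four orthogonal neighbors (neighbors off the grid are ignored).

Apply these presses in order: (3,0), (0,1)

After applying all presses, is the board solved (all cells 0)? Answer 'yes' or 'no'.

After press 1 at (3,0):
1 1 0 0 1
0 1 0 0 0
0 0 0 0 0
0 1 1 0 0

After press 2 at (0,1):
0 0 1 0 1
0 0 0 0 0
0 0 0 0 0
0 1 1 0 0

Lights still on: 4

Answer: no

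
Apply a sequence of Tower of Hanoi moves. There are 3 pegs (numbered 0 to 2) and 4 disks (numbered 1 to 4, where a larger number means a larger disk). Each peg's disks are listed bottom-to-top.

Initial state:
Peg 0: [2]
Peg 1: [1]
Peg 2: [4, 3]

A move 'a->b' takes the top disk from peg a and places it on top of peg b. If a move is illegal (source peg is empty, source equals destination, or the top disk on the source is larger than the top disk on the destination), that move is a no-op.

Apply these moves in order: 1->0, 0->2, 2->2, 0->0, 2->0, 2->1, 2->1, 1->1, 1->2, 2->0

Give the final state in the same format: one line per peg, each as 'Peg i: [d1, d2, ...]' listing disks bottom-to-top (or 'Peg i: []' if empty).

Answer: Peg 0: [2, 1]
Peg 1: []
Peg 2: [4, 3]

Derivation:
After move 1 (1->0):
Peg 0: [2, 1]
Peg 1: []
Peg 2: [4, 3]

After move 2 (0->2):
Peg 0: [2]
Peg 1: []
Peg 2: [4, 3, 1]

After move 3 (2->2):
Peg 0: [2]
Peg 1: []
Peg 2: [4, 3, 1]

After move 4 (0->0):
Peg 0: [2]
Peg 1: []
Peg 2: [4, 3, 1]

After move 5 (2->0):
Peg 0: [2, 1]
Peg 1: []
Peg 2: [4, 3]

After move 6 (2->1):
Peg 0: [2, 1]
Peg 1: [3]
Peg 2: [4]

After move 7 (2->1):
Peg 0: [2, 1]
Peg 1: [3]
Peg 2: [4]

After move 8 (1->1):
Peg 0: [2, 1]
Peg 1: [3]
Peg 2: [4]

After move 9 (1->2):
Peg 0: [2, 1]
Peg 1: []
Peg 2: [4, 3]

After move 10 (2->0):
Peg 0: [2, 1]
Peg 1: []
Peg 2: [4, 3]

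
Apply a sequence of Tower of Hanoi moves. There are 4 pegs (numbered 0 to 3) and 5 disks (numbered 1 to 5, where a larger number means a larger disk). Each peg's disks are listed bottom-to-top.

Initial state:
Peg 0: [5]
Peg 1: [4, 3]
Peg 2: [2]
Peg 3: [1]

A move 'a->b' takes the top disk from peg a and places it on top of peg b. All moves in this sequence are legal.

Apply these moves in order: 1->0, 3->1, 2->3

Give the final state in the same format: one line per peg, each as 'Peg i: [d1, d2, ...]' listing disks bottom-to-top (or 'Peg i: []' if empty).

After move 1 (1->0):
Peg 0: [5, 3]
Peg 1: [4]
Peg 2: [2]
Peg 3: [1]

After move 2 (3->1):
Peg 0: [5, 3]
Peg 1: [4, 1]
Peg 2: [2]
Peg 3: []

After move 3 (2->3):
Peg 0: [5, 3]
Peg 1: [4, 1]
Peg 2: []
Peg 3: [2]

Answer: Peg 0: [5, 3]
Peg 1: [4, 1]
Peg 2: []
Peg 3: [2]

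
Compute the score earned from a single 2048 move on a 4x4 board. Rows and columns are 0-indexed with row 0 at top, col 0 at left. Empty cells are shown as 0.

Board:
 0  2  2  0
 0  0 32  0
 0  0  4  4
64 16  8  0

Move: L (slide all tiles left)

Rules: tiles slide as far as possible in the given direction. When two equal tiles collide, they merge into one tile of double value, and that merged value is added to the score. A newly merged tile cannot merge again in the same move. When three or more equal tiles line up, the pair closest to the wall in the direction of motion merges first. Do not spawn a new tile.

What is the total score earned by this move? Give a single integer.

Slide left:
row 0: [0, 2, 2, 0] -> [4, 0, 0, 0]  score +4 (running 4)
row 1: [0, 0, 32, 0] -> [32, 0, 0, 0]  score +0 (running 4)
row 2: [0, 0, 4, 4] -> [8, 0, 0, 0]  score +8 (running 12)
row 3: [64, 16, 8, 0] -> [64, 16, 8, 0]  score +0 (running 12)
Board after move:
 4  0  0  0
32  0  0  0
 8  0  0  0
64 16  8  0

Answer: 12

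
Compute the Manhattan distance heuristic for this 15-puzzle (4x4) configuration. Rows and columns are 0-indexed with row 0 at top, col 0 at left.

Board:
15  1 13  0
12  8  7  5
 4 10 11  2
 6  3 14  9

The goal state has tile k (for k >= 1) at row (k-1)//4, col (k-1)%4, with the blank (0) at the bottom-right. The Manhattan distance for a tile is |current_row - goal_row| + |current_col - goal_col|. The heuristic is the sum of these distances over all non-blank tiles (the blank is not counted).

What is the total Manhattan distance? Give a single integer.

Tile 15: at (0,0), goal (3,2), distance |0-3|+|0-2| = 5
Tile 1: at (0,1), goal (0,0), distance |0-0|+|1-0| = 1
Tile 13: at (0,2), goal (3,0), distance |0-3|+|2-0| = 5
Tile 12: at (1,0), goal (2,3), distance |1-2|+|0-3| = 4
Tile 8: at (1,1), goal (1,3), distance |1-1|+|1-3| = 2
Tile 7: at (1,2), goal (1,2), distance |1-1|+|2-2| = 0
Tile 5: at (1,3), goal (1,0), distance |1-1|+|3-0| = 3
Tile 4: at (2,0), goal (0,3), distance |2-0|+|0-3| = 5
Tile 10: at (2,1), goal (2,1), distance |2-2|+|1-1| = 0
Tile 11: at (2,2), goal (2,2), distance |2-2|+|2-2| = 0
Tile 2: at (2,3), goal (0,1), distance |2-0|+|3-1| = 4
Tile 6: at (3,0), goal (1,1), distance |3-1|+|0-1| = 3
Tile 3: at (3,1), goal (0,2), distance |3-0|+|1-2| = 4
Tile 14: at (3,2), goal (3,1), distance |3-3|+|2-1| = 1
Tile 9: at (3,3), goal (2,0), distance |3-2|+|3-0| = 4
Sum: 5 + 1 + 5 + 4 + 2 + 0 + 3 + 5 + 0 + 0 + 4 + 3 + 4 + 1 + 4 = 41

Answer: 41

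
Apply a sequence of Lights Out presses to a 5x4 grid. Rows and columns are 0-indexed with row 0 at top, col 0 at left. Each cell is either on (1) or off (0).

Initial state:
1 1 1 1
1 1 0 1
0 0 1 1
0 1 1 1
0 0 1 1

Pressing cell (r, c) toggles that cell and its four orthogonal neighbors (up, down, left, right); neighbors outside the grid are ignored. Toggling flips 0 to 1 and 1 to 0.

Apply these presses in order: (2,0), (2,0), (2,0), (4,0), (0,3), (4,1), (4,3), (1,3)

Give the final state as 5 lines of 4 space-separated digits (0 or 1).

Answer: 1 1 0 1
0 1 1 1
1 1 1 0
0 0 1 0
0 0 1 0

Derivation:
After press 1 at (2,0):
1 1 1 1
0 1 0 1
1 1 1 1
1 1 1 1
0 0 1 1

After press 2 at (2,0):
1 1 1 1
1 1 0 1
0 0 1 1
0 1 1 1
0 0 1 1

After press 3 at (2,0):
1 1 1 1
0 1 0 1
1 1 1 1
1 1 1 1
0 0 1 1

After press 4 at (4,0):
1 1 1 1
0 1 0 1
1 1 1 1
0 1 1 1
1 1 1 1

After press 5 at (0,3):
1 1 0 0
0 1 0 0
1 1 1 1
0 1 1 1
1 1 1 1

After press 6 at (4,1):
1 1 0 0
0 1 0 0
1 1 1 1
0 0 1 1
0 0 0 1

After press 7 at (4,3):
1 1 0 0
0 1 0 0
1 1 1 1
0 0 1 0
0 0 1 0

After press 8 at (1,3):
1 1 0 1
0 1 1 1
1 1 1 0
0 0 1 0
0 0 1 0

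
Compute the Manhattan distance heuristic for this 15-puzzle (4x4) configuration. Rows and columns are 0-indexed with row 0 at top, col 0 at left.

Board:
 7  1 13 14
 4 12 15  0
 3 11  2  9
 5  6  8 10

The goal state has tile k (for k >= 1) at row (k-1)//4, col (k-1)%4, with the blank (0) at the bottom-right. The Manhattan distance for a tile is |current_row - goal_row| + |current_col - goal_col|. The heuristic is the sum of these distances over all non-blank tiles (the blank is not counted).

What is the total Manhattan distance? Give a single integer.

Tile 7: at (0,0), goal (1,2), distance |0-1|+|0-2| = 3
Tile 1: at (0,1), goal (0,0), distance |0-0|+|1-0| = 1
Tile 13: at (0,2), goal (3,0), distance |0-3|+|2-0| = 5
Tile 14: at (0,3), goal (3,1), distance |0-3|+|3-1| = 5
Tile 4: at (1,0), goal (0,3), distance |1-0|+|0-3| = 4
Tile 12: at (1,1), goal (2,3), distance |1-2|+|1-3| = 3
Tile 15: at (1,2), goal (3,2), distance |1-3|+|2-2| = 2
Tile 3: at (2,0), goal (0,2), distance |2-0|+|0-2| = 4
Tile 11: at (2,1), goal (2,2), distance |2-2|+|1-2| = 1
Tile 2: at (2,2), goal (0,1), distance |2-0|+|2-1| = 3
Tile 9: at (2,3), goal (2,0), distance |2-2|+|3-0| = 3
Tile 5: at (3,0), goal (1,0), distance |3-1|+|0-0| = 2
Tile 6: at (3,1), goal (1,1), distance |3-1|+|1-1| = 2
Tile 8: at (3,2), goal (1,3), distance |3-1|+|2-3| = 3
Tile 10: at (3,3), goal (2,1), distance |3-2|+|3-1| = 3
Sum: 3 + 1 + 5 + 5 + 4 + 3 + 2 + 4 + 1 + 3 + 3 + 2 + 2 + 3 + 3 = 44

Answer: 44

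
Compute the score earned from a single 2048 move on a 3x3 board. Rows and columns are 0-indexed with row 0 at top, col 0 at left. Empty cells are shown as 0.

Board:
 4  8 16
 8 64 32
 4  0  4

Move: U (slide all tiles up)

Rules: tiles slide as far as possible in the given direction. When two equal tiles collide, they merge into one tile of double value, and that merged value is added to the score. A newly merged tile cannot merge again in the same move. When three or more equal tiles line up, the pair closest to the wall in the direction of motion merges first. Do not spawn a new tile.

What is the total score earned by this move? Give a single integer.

Answer: 0

Derivation:
Slide up:
col 0: [4, 8, 4] -> [4, 8, 4]  score +0 (running 0)
col 1: [8, 64, 0] -> [8, 64, 0]  score +0 (running 0)
col 2: [16, 32, 4] -> [16, 32, 4]  score +0 (running 0)
Board after move:
 4  8 16
 8 64 32
 4  0  4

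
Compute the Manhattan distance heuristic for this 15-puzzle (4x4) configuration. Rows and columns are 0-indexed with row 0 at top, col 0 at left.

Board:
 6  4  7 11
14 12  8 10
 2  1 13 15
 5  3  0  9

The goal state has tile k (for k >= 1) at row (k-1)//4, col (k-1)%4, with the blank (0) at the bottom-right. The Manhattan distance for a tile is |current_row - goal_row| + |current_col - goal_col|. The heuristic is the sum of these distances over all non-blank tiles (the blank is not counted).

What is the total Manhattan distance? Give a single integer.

Answer: 39

Derivation:
Tile 6: (0,0)->(1,1) = 2
Tile 4: (0,1)->(0,3) = 2
Tile 7: (0,2)->(1,2) = 1
Tile 11: (0,3)->(2,2) = 3
Tile 14: (1,0)->(3,1) = 3
Tile 12: (1,1)->(2,3) = 3
Tile 8: (1,2)->(1,3) = 1
Tile 10: (1,3)->(2,1) = 3
Tile 2: (2,0)->(0,1) = 3
Tile 1: (2,1)->(0,0) = 3
Tile 13: (2,2)->(3,0) = 3
Tile 15: (2,3)->(3,2) = 2
Tile 5: (3,0)->(1,0) = 2
Tile 3: (3,1)->(0,2) = 4
Tile 9: (3,3)->(2,0) = 4
Sum: 2 + 2 + 1 + 3 + 3 + 3 + 1 + 3 + 3 + 3 + 3 + 2 + 2 + 4 + 4 = 39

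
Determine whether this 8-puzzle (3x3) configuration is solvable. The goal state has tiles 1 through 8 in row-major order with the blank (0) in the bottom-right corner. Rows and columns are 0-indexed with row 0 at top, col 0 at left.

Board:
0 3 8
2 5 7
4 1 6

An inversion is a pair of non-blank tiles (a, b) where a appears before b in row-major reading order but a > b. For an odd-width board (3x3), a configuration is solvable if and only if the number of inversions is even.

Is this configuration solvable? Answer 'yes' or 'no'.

Inversions (pairs i<j in row-major order where tile[i] > tile[j] > 0): 15
15 is odd, so the puzzle is not solvable.

Answer: no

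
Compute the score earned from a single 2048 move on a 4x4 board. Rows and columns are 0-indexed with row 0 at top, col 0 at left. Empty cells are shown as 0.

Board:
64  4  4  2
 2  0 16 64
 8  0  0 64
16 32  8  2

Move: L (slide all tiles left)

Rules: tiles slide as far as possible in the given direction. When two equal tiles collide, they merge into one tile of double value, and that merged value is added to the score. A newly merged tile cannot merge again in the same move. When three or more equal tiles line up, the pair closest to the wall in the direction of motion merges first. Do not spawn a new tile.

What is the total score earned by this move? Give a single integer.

Answer: 8

Derivation:
Slide left:
row 0: [64, 4, 4, 2] -> [64, 8, 2, 0]  score +8 (running 8)
row 1: [2, 0, 16, 64] -> [2, 16, 64, 0]  score +0 (running 8)
row 2: [8, 0, 0, 64] -> [8, 64, 0, 0]  score +0 (running 8)
row 3: [16, 32, 8, 2] -> [16, 32, 8, 2]  score +0 (running 8)
Board after move:
64  8  2  0
 2 16 64  0
 8 64  0  0
16 32  8  2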